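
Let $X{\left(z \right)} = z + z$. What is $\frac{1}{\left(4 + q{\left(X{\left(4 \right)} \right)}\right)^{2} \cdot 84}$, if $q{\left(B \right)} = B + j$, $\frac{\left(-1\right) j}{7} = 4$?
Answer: $\frac{1}{21504} \approx 4.6503 \cdot 10^{-5}$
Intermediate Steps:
$j = -28$ ($j = \left(-7\right) 4 = -28$)
$X{\left(z \right)} = 2 z$
$q{\left(B \right)} = -28 + B$ ($q{\left(B \right)} = B - 28 = -28 + B$)
$\frac{1}{\left(4 + q{\left(X{\left(4 \right)} \right)}\right)^{2} \cdot 84} = \frac{1}{\left(4 + \left(-28 + 2 \cdot 4\right)\right)^{2} \cdot 84} = \frac{1}{\left(4 + \left(-28 + 8\right)\right)^{2} \cdot 84} = \frac{1}{\left(4 - 20\right)^{2} \cdot 84} = \frac{1}{\left(-16\right)^{2} \cdot 84} = \frac{1}{256 \cdot 84} = \frac{1}{21504}$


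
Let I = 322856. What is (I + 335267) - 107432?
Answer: 550691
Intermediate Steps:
(I + 335267) - 107432 = (322856 + 335267) - 107432 = 658123 - 107432 = 550691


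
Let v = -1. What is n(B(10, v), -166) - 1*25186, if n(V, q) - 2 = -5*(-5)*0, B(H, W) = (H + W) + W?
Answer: -25184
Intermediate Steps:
B(H, W) = H + 2*W
n(V, q) = 2 (n(V, q) = 2 - 5*(-5)*0 = 2 + 25*0 = 2 + 0 = 2)
n(B(10, v), -166) - 1*25186 = 2 - 1*25186 = 2 - 25186 = -25184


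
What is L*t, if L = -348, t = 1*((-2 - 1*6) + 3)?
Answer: 1740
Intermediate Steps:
t = -5 (t = 1*((-2 - 6) + 3) = 1*(-8 + 3) = 1*(-5) = -5)
L*t = -348*(-5) = 1740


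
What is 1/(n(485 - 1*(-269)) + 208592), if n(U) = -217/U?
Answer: 754/157278151 ≈ 4.7941e-6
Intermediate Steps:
1/(n(485 - 1*(-269)) + 208592) = 1/(-217/(485 - 1*(-269)) + 208592) = 1/(-217/(485 + 269) + 208592) = 1/(-217/754 + 208592) = 1/(157278151/754) = 754/157278151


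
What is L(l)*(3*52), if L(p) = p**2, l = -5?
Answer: 3900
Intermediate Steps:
L(l)*(3*52) = (-5)**2*(3*52) = 25*156 = 3900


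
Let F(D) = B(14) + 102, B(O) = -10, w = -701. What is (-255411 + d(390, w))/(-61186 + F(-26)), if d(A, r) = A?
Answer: 255021/61094 ≈ 4.1742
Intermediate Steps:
F(D) = 92 (F(D) = -10 + 102 = 92)
(-255411 + d(390, w))/(-61186 + F(-26)) = (-255411 + 390)/(-61186 + 92) = -255021/(-61094) = -255021*(-1/61094) = 255021/61094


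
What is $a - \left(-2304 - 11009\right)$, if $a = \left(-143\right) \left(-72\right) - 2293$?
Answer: $21316$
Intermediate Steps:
$a = 8003$ ($a = 10296 - 2293 = 8003$)
$a - \left(-2304 - 11009\right) = 8003 - \left(-2304 - 11009\right) = 8003 - -13313 = 8003 + 13313 = 21316$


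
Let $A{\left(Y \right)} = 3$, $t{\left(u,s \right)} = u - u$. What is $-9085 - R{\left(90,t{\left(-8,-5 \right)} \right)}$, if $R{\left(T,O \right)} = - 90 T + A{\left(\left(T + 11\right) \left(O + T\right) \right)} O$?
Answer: $-985$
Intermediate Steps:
$t{\left(u,s \right)} = 0$
$R{\left(T,O \right)} = - 90 T + 3 O$
$-9085 - R{\left(90,t{\left(-8,-5 \right)} \right)} = -9085 - \left(\left(-90\right) 90 + 3 \cdot 0\right) = -9085 - \left(-8100 + 0\right) = -9085 - -8100 = -9085 + 8100 = -985$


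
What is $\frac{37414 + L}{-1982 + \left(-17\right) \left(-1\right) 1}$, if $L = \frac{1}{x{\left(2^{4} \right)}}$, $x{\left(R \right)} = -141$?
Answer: $- \frac{5275373}{277065} \approx -19.04$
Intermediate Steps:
$L = - \frac{1}{141}$ ($L = \frac{1}{-141} = - \frac{1}{141} \approx -0.0070922$)
$\frac{37414 + L}{-1982 + \left(-17\right) \left(-1\right) 1} = \frac{37414 - \frac{1}{141}}{-1982 + \left(-17\right) \left(-1\right) 1} = \frac{5275373}{141 \left(-1982 + 17 \cdot 1\right)} = \frac{5275373}{141 \left(-1982 + 17\right)} = \frac{5275373}{141 \left(-1965\right)} = \frac{5275373}{141} \left(- \frac{1}{1965}\right) = - \frac{5275373}{277065}$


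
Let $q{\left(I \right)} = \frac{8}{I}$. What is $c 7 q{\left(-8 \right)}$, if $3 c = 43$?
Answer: $- \frac{301}{3} \approx -100.33$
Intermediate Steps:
$c = \frac{43}{3}$ ($c = \frac{1}{3} \cdot 43 = \frac{43}{3} \approx 14.333$)
$c 7 q{\left(-8 \right)} = \frac{43}{3} \cdot 7 \frac{8}{-8} = \frac{301 \cdot 8 \left(- \frac{1}{8}\right)}{3} = \frac{301}{3} \left(-1\right) = - \frac{301}{3}$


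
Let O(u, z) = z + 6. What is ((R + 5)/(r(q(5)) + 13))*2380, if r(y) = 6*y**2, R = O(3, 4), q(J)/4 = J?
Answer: 35700/2413 ≈ 14.795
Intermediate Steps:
O(u, z) = 6 + z
q(J) = 4*J
R = 10 (R = 6 + 4 = 10)
((R + 5)/(r(q(5)) + 13))*2380 = ((10 + 5)/(6*(4*5)**2 + 13))*2380 = (15/(6*20**2 + 13))*2380 = (15/(6*400 + 13))*2380 = (15/(2400 + 13))*2380 = (15/2413)*2380 = 35700/2413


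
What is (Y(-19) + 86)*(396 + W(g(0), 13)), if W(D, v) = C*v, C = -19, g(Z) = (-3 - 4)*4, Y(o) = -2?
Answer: 12516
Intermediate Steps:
g(Z) = -28 (g(Z) = -7*4 = -28)
W(D, v) = -19*v
(Y(-19) + 86)*(396 + W(g(0), 13)) = (-2 + 86)*(396 - 19*13) = 84*(396 - 247) = 84*149 = 12516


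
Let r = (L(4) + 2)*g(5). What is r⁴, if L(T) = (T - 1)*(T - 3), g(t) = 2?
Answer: 10000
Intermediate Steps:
L(T) = (-1 + T)*(-3 + T)
r = 10 (r = ((3 + 4² - 4*4) + 2)*2 = ((3 + 16 - 16) + 2)*2 = (3 + 2)*2 = 5*2 = 10)
r⁴ = 10⁴ = 10000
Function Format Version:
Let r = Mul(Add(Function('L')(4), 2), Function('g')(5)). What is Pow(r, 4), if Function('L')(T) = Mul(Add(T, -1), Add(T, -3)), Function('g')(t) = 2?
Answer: 10000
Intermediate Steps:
Function('L')(T) = Mul(Add(-1, T), Add(-3, T))
r = 10 (r = Mul(Add(Add(3, Pow(4, 2), Mul(-4, 4)), 2), 2) = Mul(Add(Add(3, 16, -16), 2), 2) = Mul(Add(3, 2), 2) = Mul(5, 2) = 10)
Pow(r, 4) = Pow(10, 4) = 10000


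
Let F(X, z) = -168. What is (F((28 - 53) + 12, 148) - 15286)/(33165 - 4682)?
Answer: -15454/28483 ≈ -0.54257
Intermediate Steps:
(F((28 - 53) + 12, 148) - 15286)/(33165 - 4682) = (-168 - 15286)/(33165 - 4682) = -15454/28483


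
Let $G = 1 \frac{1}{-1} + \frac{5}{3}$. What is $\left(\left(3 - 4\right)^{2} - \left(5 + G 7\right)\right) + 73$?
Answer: $\frac{193}{3} \approx 64.333$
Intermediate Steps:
$G = \frac{2}{3}$ ($G = 1 \left(-1\right) + 5 \cdot \frac{1}{3} = -1 + \frac{5}{3} = \frac{2}{3} \approx 0.66667$)
$\left(\left(3 - 4\right)^{2} - \left(5 + G 7\right)\right) + 73 = \left(\left(3 - 4\right)^{2} - \left(5 + \frac{2}{3} \cdot 7\right)\right) + 73 = \left(\left(-1\right)^{2} - \left(5 + \frac{14}{3}\right)\right) + 73 = \left(1 - \frac{29}{3}\right) + 73 = - \frac{26}{3} + 73 = \frac{193}{3}$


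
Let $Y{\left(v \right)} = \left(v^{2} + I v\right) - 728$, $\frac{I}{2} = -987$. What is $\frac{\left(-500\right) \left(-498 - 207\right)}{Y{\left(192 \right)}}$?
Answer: $- \frac{88125}{85718} \approx -1.0281$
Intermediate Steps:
$I = -1974$ ($I = 2 \left(-987\right) = -1974$)
$Y{\left(v \right)} = -728 + v^{2} - 1974 v$ ($Y{\left(v \right)} = \left(v^{2} - 1974 v\right) - 728 = -728 + v^{2} - 1974 v$)
$\frac{\left(-500\right) \left(-498 - 207\right)}{Y{\left(192 \right)}} = \frac{\left(-500\right) \left(-498 - 207\right)}{-728 + 192^{2} - 379008} = \frac{\left(-500\right) \left(-705\right)}{-728 + 36864 - 379008} = \frac{352500}{-342872} = 352500 \left(- \frac{1}{342872}\right) = - \frac{88125}{85718}$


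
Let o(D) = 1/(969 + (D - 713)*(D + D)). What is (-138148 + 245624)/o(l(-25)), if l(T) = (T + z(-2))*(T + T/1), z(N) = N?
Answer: 184952116644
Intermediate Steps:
l(T) = 2*T*(-2 + T) (l(T) = (T - 2)*(T + T/1) = (-2 + T)*(T + T*1) = (-2 + T)*(T + T) = (-2 + T)*(2*T) = 2*T*(-2 + T))
o(D) = 1/(969 + 2*D*(-713 + D)) (o(D) = 1/(969 + (-713 + D)*(2*D)) = 1/(969 + 2*D*(-713 + D)))
(-138148 + 245624)/o(l(-25)) = (-138148 + 245624)/(1/(969 - 2852*(-25)*(-2 - 25) + 2*(2*(-25)*(-2 - 25))**2)) = 107476/(1/(969 - 2852*(-25)*(-27) + 2*(2*(-25)*(-27))**2)) = 107476/(1/(969 - 1426*1350 + 2*1350**2)) = 107476/(1/(969 - 1925100 + 2*1822500)) = 107476/(1/(969 - 1925100 + 3645000)) = 107476/(1/1720869) = 107476*1720869 = 184952116644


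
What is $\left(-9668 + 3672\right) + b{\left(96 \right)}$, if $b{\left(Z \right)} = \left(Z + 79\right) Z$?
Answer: $10804$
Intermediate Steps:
$b{\left(Z \right)} = Z \left(79 + Z\right)$ ($b{\left(Z \right)} = \left(79 + Z\right) Z = Z \left(79 + Z\right)$)
$\left(-9668 + 3672\right) + b{\left(96 \right)} = \left(-9668 + 3672\right) + 96 \left(79 + 96\right) = -5996 + 96 \cdot 175 = -5996 + 16800 = 10804$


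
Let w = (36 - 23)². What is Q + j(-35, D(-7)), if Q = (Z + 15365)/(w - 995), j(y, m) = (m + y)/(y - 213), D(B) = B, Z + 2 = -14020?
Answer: -74593/51212 ≈ -1.4566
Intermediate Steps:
Z = -14022 (Z = -2 - 14020 = -14022)
w = 169 (w = 13² = 169)
j(y, m) = (m + y)/(-213 + y)
Q = -1343/826 (Q = (-14022 + 15365)/(169 - 995) = 1343/(-826) = 1343*(-1/826) = -1343/826 ≈ -1.6259)
Q + j(-35, D(-7)) = -1343/826 + (-7 - 35)/(-213 - 35) = -1343/826 - 42/(-248) = -1343/826 - 1/248*(-42) = -1343/826 + 21/124 = -74593/51212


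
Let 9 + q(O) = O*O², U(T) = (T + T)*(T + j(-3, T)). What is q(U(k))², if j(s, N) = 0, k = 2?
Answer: 253009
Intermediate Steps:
U(T) = 2*T² (U(T) = (T + T)*(T + 0) = (2*T)*T = 2*T²)
q(O) = -9 + O³ (q(O) = -9 + O*O² = -9 + O³)
q(U(k))² = (-9 + (2*2²)³)² = (-9 + (2*4)³)² = (-9 + 8³)² = (-9 + 512)² = 503² = 253009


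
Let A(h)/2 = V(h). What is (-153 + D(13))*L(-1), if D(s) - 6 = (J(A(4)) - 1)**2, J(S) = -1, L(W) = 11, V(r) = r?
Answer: -1573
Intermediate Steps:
A(h) = 2*h
D(s) = 10 (D(s) = 6 + (-1 - 1)**2 = 6 + (-2)**2 = 6 + 4 = 10)
(-153 + D(13))*L(-1) = (-153 + 10)*11 = -143*11 = -1573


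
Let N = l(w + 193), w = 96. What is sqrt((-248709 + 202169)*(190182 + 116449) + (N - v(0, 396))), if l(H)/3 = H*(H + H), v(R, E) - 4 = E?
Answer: I*sqrt(14270106014) ≈ 1.1946e+5*I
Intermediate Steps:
v(R, E) = 4 + E
l(H) = 6*H**2 (l(H) = 3*(H*(H + H)) = 3*(H*(2*H)) = 3*(2*H**2) = 6*H**2)
N = 501126 (N = 6*(96 + 193)**2 = 6*289**2 = 6*83521 = 501126)
sqrt((-248709 + 202169)*(190182 + 116449) + (N - v(0, 396))) = sqrt((-248709 + 202169)*(190182 + 116449) + (501126 - (4 + 396))) = sqrt(-46540*306631 + (501126 - 1*400)) = sqrt(-14270606740 + (501126 - 400)) = sqrt(-14270606740 + 500726) = sqrt(-14270106014) = I*sqrt(14270106014)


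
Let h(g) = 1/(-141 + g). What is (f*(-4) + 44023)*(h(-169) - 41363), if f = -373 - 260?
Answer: -119390586141/62 ≈ -1.9257e+9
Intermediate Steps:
f = -633
(f*(-4) + 44023)*(h(-169) - 41363) = (-633*(-4) + 44023)*(1/(-141 - 169) - 41363) = (2532 + 44023)*(1/(-310) - 41363) = 46555*(-1/310 - 41363) = 46555*(-12822531/310) = -119390586141/62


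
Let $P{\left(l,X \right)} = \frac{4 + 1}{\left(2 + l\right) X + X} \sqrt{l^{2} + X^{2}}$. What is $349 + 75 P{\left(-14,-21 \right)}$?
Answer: $349 + \frac{125 \sqrt{13}}{11} \approx 389.97$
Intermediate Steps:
$P{\left(l,X \right)} = \frac{5 \sqrt{X^{2} + l^{2}}}{X + X \left(2 + l\right)}$ ($P{\left(l,X \right)} = \frac{5}{X \left(2 + l\right) + X} \sqrt{X^{2} + l^{2}} = \frac{5}{X + X \left(2 + l\right)} \sqrt{X^{2} + l^{2}} = \frac{5 \sqrt{X^{2} + l^{2}}}{X + X \left(2 + l\right)}$)
$349 + 75 P{\left(-14,-21 \right)} = 349 + 75 \frac{5 \sqrt{\left(-21\right)^{2} + \left(-14\right)^{2}}}{\left(-21\right) \left(3 - 14\right)} = 349 + 75 \cdot 5 \left(- \frac{1}{21}\right) \frac{1}{-11} \sqrt{441 + 196} = 349 + 75 \cdot 5 \left(- \frac{1}{21}\right) \left(- \frac{1}{11}\right) \sqrt{637} = 349 + 75 \cdot 5 \left(- \frac{1}{21}\right) \left(- \frac{1}{11}\right) 7 \sqrt{13} = 349 + 75 \frac{5 \sqrt{13}}{33} = 349 + \frac{125 \sqrt{13}}{11}$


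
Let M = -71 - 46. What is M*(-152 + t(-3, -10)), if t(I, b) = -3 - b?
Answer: 16965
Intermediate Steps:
M = -117
M*(-152 + t(-3, -10)) = -117*(-152 + (-3 - 1*(-10))) = -117*(-152 + (-3 + 10)) = -117*(-152 + 7) = -117*(-145) = 16965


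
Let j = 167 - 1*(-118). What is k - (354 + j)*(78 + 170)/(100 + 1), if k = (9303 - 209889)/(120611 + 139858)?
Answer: -13765767518/8769123 ≈ -1569.8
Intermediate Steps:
j = 285 (j = 167 + 118 = 285)
k = -66862/86823 (k = -200586/260469 = -200586*1/260469 = -66862/86823 ≈ -0.77010)
k - (354 + j)*(78 + 170)/(100 + 1) = -66862/86823 - (354 + 285)*(78 + 170)/(100 + 1) = -66862/86823 - 639*248/101 = -66862/86823 - 1*158472/101 = -66862/86823 - 158472/101 = -13765767518/8769123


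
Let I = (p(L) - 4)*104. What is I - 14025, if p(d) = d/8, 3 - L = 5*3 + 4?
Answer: -14649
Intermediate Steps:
L = -16 (L = 3 - (5*3 + 4) = 3 - (15 + 4) = 3 - 1*19 = 3 - 19 = -16)
p(d) = d/8 (p(d) = d*(⅛) = d/8)
I = -624 (I = ((⅛)*(-16) - 4)*104 = (-2 - 4)*104 = -6*104 = -624)
I - 14025 = -624 - 14025 = -14649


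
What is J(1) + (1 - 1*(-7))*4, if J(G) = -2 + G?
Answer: 31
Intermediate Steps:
J(1) + (1 - 1*(-7))*4 = (-2 + 1) + (1 - 1*(-7))*4 = -1 + (1 + 7)*4 = -1 + 8*4 = -1 + 32 = 31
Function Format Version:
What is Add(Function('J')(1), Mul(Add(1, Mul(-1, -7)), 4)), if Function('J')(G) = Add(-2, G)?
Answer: 31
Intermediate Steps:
Add(Function('J')(1), Mul(Add(1, Mul(-1, -7)), 4)) = Add(Add(-2, 1), Mul(Add(1, Mul(-1, -7)), 4)) = Add(-1, Mul(Add(1, 7), 4)) = Add(-1, Mul(8, 4)) = Add(-1, 32) = 31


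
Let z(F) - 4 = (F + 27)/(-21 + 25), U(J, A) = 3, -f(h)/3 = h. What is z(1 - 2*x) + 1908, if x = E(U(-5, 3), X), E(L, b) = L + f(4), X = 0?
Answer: 3847/2 ≈ 1923.5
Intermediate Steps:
f(h) = -3*h
E(L, b) = -12 + L (E(L, b) = L - 3*4 = L - 12 = -12 + L)
x = -9 (x = -12 + 3 = -9)
z(F) = 43/4 + F/4 (z(F) = 4 + (F + 27)/(-21 + 25) = 4 + (27 + F)/4 = 4 + (27 + F)*(¼) = 4 + (27/4 + F/4) = 43/4 + F/4)
z(1 - 2*x) + 1908 = (43/4 + (1 - 2*(-9))/4) + 1908 = (43/4 + (1 + 18)/4) + 1908 = (43/4 + (¼)*19) + 1908 = (43/4 + 19/4) + 1908 = 31/2 + 1908 = 3847/2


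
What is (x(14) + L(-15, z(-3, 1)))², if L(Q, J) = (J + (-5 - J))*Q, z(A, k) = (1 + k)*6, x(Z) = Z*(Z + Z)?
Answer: 218089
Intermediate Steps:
x(Z) = 2*Z² (x(Z) = Z*(2*Z) = 2*Z²)
z(A, k) = 6 + 6*k
L(Q, J) = -5*Q
(x(14) + L(-15, z(-3, 1)))² = (2*14² - 5*(-15))² = (2*196 + 75)² = (392 + 75)² = 467² = 218089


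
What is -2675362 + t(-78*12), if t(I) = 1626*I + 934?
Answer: -4196364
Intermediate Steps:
t(I) = 934 + 1626*I
-2675362 + t(-78*12) = -2675362 + (934 + 1626*(-78*12)) = -2675362 + (934 + 1626*(-936)) = -2675362 + (934 - 1521936) = -2675362 - 1521002 = -4196364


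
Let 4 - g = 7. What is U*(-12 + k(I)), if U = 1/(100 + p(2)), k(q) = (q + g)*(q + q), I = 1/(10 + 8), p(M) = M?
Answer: -1997/16524 ≈ -0.12085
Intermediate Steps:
g = -3 (g = 4 - 1*7 = 4 - 7 = -3)
I = 1/18 ≈ 0.055556
k(q) = 2*q*(-3 + q) (k(q) = (q - 3)*(q + q) = (-3 + q)*(2*q) = 2*q*(-3 + q))
U = 1/102 (U = 1/(100 + 2) = 1/102 ≈ 0.0098039)
U*(-12 + k(I)) = (-12 + 2*(1/18)*(-3 + 1/18))/102 = (-12 + 2*(1/18)*(-53/18))/102 = (-12 - 53/162)/102 = (1/102)*(-1997/162) = -1997/16524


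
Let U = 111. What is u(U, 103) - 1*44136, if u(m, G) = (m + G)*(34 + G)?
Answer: -14818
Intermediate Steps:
u(m, G) = (34 + G)*(G + m) (u(m, G) = (G + m)*(34 + G) = (34 + G)*(G + m))
u(U, 103) - 1*44136 = (103² + 34*103 + 34*111 + 103*111) - 1*44136 = (10609 + 3502 + 3774 + 11433) - 44136 = 29318 - 44136 = -14818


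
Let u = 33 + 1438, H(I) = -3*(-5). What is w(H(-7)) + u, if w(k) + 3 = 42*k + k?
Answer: 2113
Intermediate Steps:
H(I) = 15
u = 1471
w(k) = -3 + 43*k (w(k) = -3 + (42*k + k) = -3 + 43*k)
w(H(-7)) + u = (-3 + 43*15) + 1471 = (-3 + 645) + 1471 = 642 + 1471 = 2113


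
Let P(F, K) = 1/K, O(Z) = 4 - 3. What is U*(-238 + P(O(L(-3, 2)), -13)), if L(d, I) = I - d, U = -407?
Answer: 1259665/13 ≈ 96897.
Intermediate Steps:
O(Z) = 1
U*(-238 + P(O(L(-3, 2)), -13)) = -407*(-238 + 1/(-13)) = -407*(-238 - 1/13) = -407*(-3095/13) = 1259665/13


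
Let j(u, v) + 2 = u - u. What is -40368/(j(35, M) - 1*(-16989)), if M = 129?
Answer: -40368/16987 ≈ -2.3764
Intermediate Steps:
j(u, v) = -2 (j(u, v) = -2 + (u - u) = -2 + 0 = -2)
-40368/(j(35, M) - 1*(-16989)) = -40368/(-2 - 1*(-16989)) = -40368/(-2 + 16989) = -40368/16987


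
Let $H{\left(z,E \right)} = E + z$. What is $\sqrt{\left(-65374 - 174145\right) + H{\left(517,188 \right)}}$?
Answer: $i \sqrt{238814} \approx 488.69 i$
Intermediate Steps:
$\sqrt{\left(-65374 - 174145\right) + H{\left(517,188 \right)}} = \sqrt{\left(-65374 - 174145\right) + \left(188 + 517\right)} = \sqrt{\left(-65374 - 174145\right) + 705} = \sqrt{-239519 + 705} = \sqrt{-238814} = i \sqrt{238814}$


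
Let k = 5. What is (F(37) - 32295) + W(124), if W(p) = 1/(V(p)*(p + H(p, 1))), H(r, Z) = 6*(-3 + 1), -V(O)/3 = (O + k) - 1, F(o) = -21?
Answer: -1389846529/43008 ≈ -32316.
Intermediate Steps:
V(O) = -12 - 3*O (V(O) = -3*((O + 5) - 1) = -3*((5 + O) - 1) = -3*(4 + O) = -12 - 3*O)
H(r, Z) = -12 (H(r, Z) = 6*(-2) = -12)
W(p) = 1/((-12 + p)*(-12 - 3*p)) (W(p) = 1/((-12 - 3*p)*(p - 12)) = 1/((-12 - 3*p)*(-12 + p)) = 1/((-12 + p)*(-12 - 3*p)))
(F(37) - 32295) + W(124) = (-21 - 32295) - 1/(3*(-12 + 124)*(4 + 124)) = -32316 - ⅓/(112*128) = -32316 - ⅓*1/112*1/128 = -32316 - 1/43008 = -1389846529/43008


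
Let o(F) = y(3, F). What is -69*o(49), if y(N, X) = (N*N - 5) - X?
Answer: 3105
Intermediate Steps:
y(N, X) = -5 + N² - X (y(N, X) = (N² - 5) - X = (-5 + N²) - X = -5 + N² - X)
o(F) = 4 - F (o(F) = -5 + 3² - F = -5 + 9 - F = 4 - F)
-69*o(49) = -69*(4 - 1*49) = -69*(4 - 49) = -69*(-45) = 3105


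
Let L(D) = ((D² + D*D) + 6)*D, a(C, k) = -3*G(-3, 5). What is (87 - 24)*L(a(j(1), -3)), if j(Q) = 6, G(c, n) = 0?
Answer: 0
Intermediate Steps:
a(C, k) = 0 (a(C, k) = -3*0 = 0)
L(D) = D*(6 + 2*D²) (L(D) = ((D² + D²) + 6)*D = (2*D² + 6)*D = (6 + 2*D²)*D = D*(6 + 2*D²))
(87 - 24)*L(a(j(1), -3)) = (87 - 24)*(2*0*(3 + 0²)) = 63*(2*0*(3 + 0)) = 63*(2*0*3) = 63*0 = 0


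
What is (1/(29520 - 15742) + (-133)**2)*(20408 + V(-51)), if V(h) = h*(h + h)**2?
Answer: -62172240431214/6889 ≈ -9.0249e+9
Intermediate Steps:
V(h) = 4*h**3 (V(h) = h*(2*h)**2 = h*(4*h**2) = 4*h**3)
(1/(29520 - 15742) + (-133)**2)*(20408 + V(-51)) = (1/(29520 - 15742) + (-133)**2)*(20408 + 4*(-51)**3) = (1/13778 + 17689)*(20408 + 4*(-132651)) = (1/13778 + 17689)*(20408 - 530604) = (243719043/13778)*(-510196) = -62172240431214/6889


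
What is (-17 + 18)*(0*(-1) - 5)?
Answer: -5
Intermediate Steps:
(-17 + 18)*(0*(-1) - 5) = 1*(0 - 5) = 1*(-5) = -5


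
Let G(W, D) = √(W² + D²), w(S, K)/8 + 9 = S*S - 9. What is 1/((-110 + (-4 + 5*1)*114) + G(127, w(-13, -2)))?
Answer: -4/1475377 + √1475393/1475377 ≈ 0.00082058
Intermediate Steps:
w(S, K) = -144 + 8*S² (w(S, K) = -72 + 8*(S*S - 9) = -72 + 8*(S² - 9) = -72 + 8*(-9 + S²) = -72 + (-72 + 8*S²) = -144 + 8*S²)
G(W, D) = √(D² + W²)
1/((-110 + (-4 + 5*1)*114) + G(127, w(-13, -2))) = 1/((-110 + (-4 + 5*1)*114) + √((-144 + 8*(-13)²)² + 127²)) = 1/((-110 + (-4 + 5)*114) + √((-144 + 8*169)² + 16129)) = 1/((-110 + 1*114) + √((-144 + 1352)² + 16129)) = 1/((-110 + 114) + √(1208² + 16129)) = 1/(4 + √(1459264 + 16129)) = 1/(4 + √1475393)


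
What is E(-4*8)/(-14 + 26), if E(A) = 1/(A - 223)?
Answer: -1/3060 ≈ -0.00032680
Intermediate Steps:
E(A) = 1/(-223 + A)
E(-4*8)/(-14 + 26) = 1/((-14 + 26)*(-223 - 4*8)) = 1/(12*(-223 - 32)) = (1/12)/(-255) = (1/12)*(-1/255) = -1/3060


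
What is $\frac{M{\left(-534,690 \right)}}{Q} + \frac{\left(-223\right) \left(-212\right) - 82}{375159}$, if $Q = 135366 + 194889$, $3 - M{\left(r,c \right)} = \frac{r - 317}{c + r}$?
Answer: $\frac{810639777347}{6442703048340} \approx 0.12582$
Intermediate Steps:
$M{\left(r,c \right)} = 3 - \frac{-317 + r}{c + r}$ ($M{\left(r,c \right)} = 3 - \frac{r - 317}{c + r} = 3 - \frac{-317 + r}{c + r}$)
$Q = 330255$
$\frac{M{\left(-534,690 \right)}}{Q} + \frac{\left(-223\right) \left(-212\right) - 82}{375159} = \frac{\frac{1}{690 - 534} \left(317 + 2 \left(-534\right) + 3 \cdot 690\right)}{330255} + \frac{\left(-223\right) \left(-212\right) - 82}{375159} = \frac{317 - 1068 + 2070}{156} \cdot \frac{1}{330255} + \left(47276 - 82\right) \frac{1}{375159} = \frac{1}{156} \cdot 1319 \cdot \frac{1}{330255} + 47194 \cdot \frac{1}{375159} = \frac{1319}{156} \cdot \frac{1}{330255} + \frac{47194}{375159} = \frac{1319}{51519780} + \frac{47194}{375159} = \frac{810639777347}{6442703048340}$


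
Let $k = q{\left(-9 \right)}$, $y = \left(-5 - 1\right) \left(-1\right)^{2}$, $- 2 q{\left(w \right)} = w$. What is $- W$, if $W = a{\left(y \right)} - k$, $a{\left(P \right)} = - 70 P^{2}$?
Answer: $\frac{5049}{2} \approx 2524.5$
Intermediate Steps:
$q{\left(w \right)} = - \frac{w}{2}$
$y = -6$ ($y = \left(-6\right) 1 = -6$)
$k = \frac{9}{2}$ ($k = \left(- \frac{1}{2}\right) \left(-9\right) = \frac{9}{2} \approx 4.5$)
$W = - \frac{5049}{2}$ ($W = - 70 \left(-6\right)^{2} - \frac{9}{2} = \left(-70\right) 36 - \frac{9}{2} = -2520 - \frac{9}{2} = - \frac{5049}{2} \approx -2524.5$)
$- W = \left(-1\right) \left(- \frac{5049}{2}\right) = \frac{5049}{2}$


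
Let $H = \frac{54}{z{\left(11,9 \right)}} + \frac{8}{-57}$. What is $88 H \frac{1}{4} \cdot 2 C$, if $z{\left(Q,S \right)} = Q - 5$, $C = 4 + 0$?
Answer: $\frac{88880}{57} \approx 1559.3$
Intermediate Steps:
$C = 4$
$z{\left(Q,S \right)} = -5 + Q$
$H = \frac{505}{57}$ ($H = \frac{54}{-5 + 11} + \frac{8}{-57} = \frac{54}{6} + 8 \left(- \frac{1}{57}\right) = 54 \cdot \frac{1}{6} - \frac{8}{57} = 9 - \frac{8}{57} = \frac{505}{57} \approx 8.8596$)
$88 H \frac{1}{4} \cdot 2 C = 88 \cdot \frac{505}{57} \cdot \frac{1}{4} \cdot 2 \cdot 4 = \frac{44440 \cdot \frac{1}{4} \cdot 2 \cdot 4}{57} = \frac{44440 \cdot \frac{1}{2} \cdot 4}{57} = \frac{44440}{57} \cdot 2 = \frac{88880}{57}$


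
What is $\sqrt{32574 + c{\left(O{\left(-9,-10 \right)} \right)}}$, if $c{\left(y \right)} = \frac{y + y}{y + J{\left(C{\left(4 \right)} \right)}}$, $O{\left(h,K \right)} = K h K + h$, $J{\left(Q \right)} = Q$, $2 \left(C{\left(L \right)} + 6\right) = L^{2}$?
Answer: $\frac{2 \sqrt{6699654363}}{907} \approx 180.49$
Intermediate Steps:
$C{\left(L \right)} = -6 + \frac{L^{2}}{2}$
$O{\left(h,K \right)} = h + h K^{2}$ ($O{\left(h,K \right)} = h K^{2} + h = h + h K^{2}$)
$c{\left(y \right)} = \frac{2 y}{2 + y}$ ($c{\left(y \right)} = \frac{y + y}{y - \left(6 - \frac{4^{2}}{2}\right)} = \frac{2 y}{y + \left(-6 + \frac{1}{2} \cdot 16\right)} = \frac{2 y}{y + \left(-6 + 8\right)} = \frac{2 y}{y + 2} = \frac{2 y}{2 + y}$)
$\sqrt{32574 + c{\left(O{\left(-9,-10 \right)} \right)}} = \sqrt{32574 + \frac{2 \left(- 9 \left(1 + \left(-10\right)^{2}\right)\right)}{2 - 9 \left(1 + \left(-10\right)^{2}\right)}} = \sqrt{32574 + \frac{2 \left(- 9 \left(1 + 100\right)\right)}{2 - 9 \left(1 + 100\right)}} = \sqrt{32574 + \frac{2 \left(\left(-9\right) 101\right)}{2 - 909}} = \sqrt{32574 + 2 \left(-909\right) \frac{1}{2 - 909}} = \sqrt{32574 + 2 \left(-909\right) \frac{1}{-907}} = \sqrt{32574 + 2 \left(-909\right) \left(- \frac{1}{907}\right)} = \sqrt{32574 + \frac{1818}{907}} = \sqrt{\frac{29546436}{907}} = \frac{2 \sqrt{6699654363}}{907}$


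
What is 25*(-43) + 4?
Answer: -1071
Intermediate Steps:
25*(-43) + 4 = -1075 + 4 = -1071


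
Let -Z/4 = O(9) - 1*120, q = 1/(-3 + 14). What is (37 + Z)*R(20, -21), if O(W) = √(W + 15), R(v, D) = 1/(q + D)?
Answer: -5687/230 + 44*√6/115 ≈ -23.789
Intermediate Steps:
q = 1/11 ≈ 0.090909
R(v, D) = 1/(1/11 + D)
O(W) = √(15 + W)
Z = 480 - 8*√6 (Z = -4*(√(15 + 9) - 1*120) = -4*(√24 - 120) = -4*(2*√6 - 120) = -4*(-120 + 2*√6) = 480 - 8*√6 ≈ 460.40)
(37 + Z)*R(20, -21) = (37 + (480 - 8*√6))*(11/(1 + 11*(-21))) = (517 - 8*√6)*(11/(1 - 231)) = (517 - 8*√6)*(11/(-230)) = (517 - 8*√6)*(11*(-1/230)) = (517 - 8*√6)*(-11/230) = -5687/230 + 44*√6/115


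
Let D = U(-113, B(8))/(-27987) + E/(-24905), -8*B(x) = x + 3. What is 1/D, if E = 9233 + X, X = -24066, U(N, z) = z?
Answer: 5576129880/3321323323 ≈ 1.6789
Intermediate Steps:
B(x) = -3/8 - x/8 (B(x) = -(x + 3)/8 = -(3 + x)/8 = -3/8 - x/8)
E = -14833 (E = 9233 - 24066 = -14833)
D = 3321323323/5576129880 (D = (-3/8 - 1/8*8)/(-27987) - 14833/(-24905) = (-3/8 - 1)*(-1/27987) - 14833*(-1/24905) = -11/8*(-1/27987) + 14833/24905 = 11/223896 + 14833/24905 = 3321323323/5576129880 ≈ 0.59563)
1/D = 1/(3321323323/5576129880) = 5576129880/3321323323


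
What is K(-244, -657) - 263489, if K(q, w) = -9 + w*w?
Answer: 168151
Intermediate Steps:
K(q, w) = -9 + w**2
K(-244, -657) - 263489 = (-9 + (-657)**2) - 263489 = (-9 + 431649) - 263489 = 431640 - 263489 = 168151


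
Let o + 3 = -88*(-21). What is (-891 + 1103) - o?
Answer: -1633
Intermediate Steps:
o = 1845 (o = -3 - 88*(-21) = -3 + 1848 = 1845)
(-891 + 1103) - o = (-891 + 1103) - 1*1845 = 212 - 1845 = -1633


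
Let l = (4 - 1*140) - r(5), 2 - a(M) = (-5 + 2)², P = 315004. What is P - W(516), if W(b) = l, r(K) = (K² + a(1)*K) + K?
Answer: 315135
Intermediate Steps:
a(M) = -7 (a(M) = 2 - (-5 + 2)² = 2 - 1*(-3)² = 2 - 1*9 = 2 - 9 = -7)
r(K) = K² - 6*K (r(K) = (K² - 7*K) + K = K² - 6*K)
l = -131 (l = (4 - 1*140) - 5*(-6 + 5) = (4 - 140) - 5*(-1) = -136 - 1*(-5) = -136 + 5 = -131)
W(b) = -131
P - W(516) = 315004 - 1*(-131) = 315004 + 131 = 315135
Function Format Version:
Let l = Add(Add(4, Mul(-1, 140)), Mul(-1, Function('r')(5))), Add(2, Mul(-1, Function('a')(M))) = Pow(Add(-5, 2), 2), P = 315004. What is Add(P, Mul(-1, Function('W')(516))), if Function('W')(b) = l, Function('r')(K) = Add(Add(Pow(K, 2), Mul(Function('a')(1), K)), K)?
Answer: 315135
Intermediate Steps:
Function('a')(M) = -7 (Function('a')(M) = Add(2, Mul(-1, Pow(Add(-5, 2), 2))) = Add(2, Mul(-1, Pow(-3, 2))) = Add(2, Mul(-1, 9)) = Add(2, -9) = -7)
Function('r')(K) = Add(Pow(K, 2), Mul(-6, K)) (Function('r')(K) = Add(Add(Pow(K, 2), Mul(-7, K)), K) = Add(Pow(K, 2), Mul(-6, K)))
l = -131 (l = Add(Add(4, Mul(-1, 140)), Mul(-1, Mul(5, Add(-6, 5)))) = Add(Add(4, -140), Mul(-1, Mul(5, -1))) = Add(-136, Mul(-1, -5)) = Add(-136, 5) = -131)
Function('W')(b) = -131
Add(P, Mul(-1, Function('W')(516))) = Add(315004, Mul(-1, -131)) = Add(315004, 131) = 315135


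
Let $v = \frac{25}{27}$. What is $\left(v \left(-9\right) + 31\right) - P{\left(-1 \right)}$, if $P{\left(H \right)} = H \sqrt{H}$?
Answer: $\frac{68}{3} + i \approx 22.667 + 1.0 i$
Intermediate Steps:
$v = \frac{25}{27}$ ($v = 25 \cdot \frac{1}{27} = \frac{25}{27} \approx 0.92593$)
$P{\left(H \right)} = H^{\frac{3}{2}}$
$\left(v \left(-9\right) + 31\right) - P{\left(-1 \right)} = \left(\frac{25}{27} \left(-9\right) + 31\right) - \left(-1\right)^{\frac{3}{2}} = \left(- \frac{25}{3} + 31\right) - - i = \frac{68}{3} + i$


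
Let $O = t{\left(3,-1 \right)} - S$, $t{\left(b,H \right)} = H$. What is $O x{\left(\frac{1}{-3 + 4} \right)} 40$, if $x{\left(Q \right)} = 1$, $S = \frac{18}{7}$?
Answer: $- \frac{1000}{7} \approx -142.86$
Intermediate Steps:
$S = \frac{18}{7}$ ($S = 18 \cdot \frac{1}{7} = \frac{18}{7} \approx 2.5714$)
$O = - \frac{25}{7}$ ($O = -1 - \frac{18}{7} = - \frac{25}{7} \approx -3.5714$)
$O x{\left(\frac{1}{-3 + 4} \right)} 40 = \left(- \frac{25}{7}\right) 1 \cdot 40 = \left(- \frac{25}{7}\right) 40 = - \frac{1000}{7}$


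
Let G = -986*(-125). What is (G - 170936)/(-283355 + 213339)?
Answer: 23843/35008 ≈ 0.68107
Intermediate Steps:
G = 123250
(G - 170936)/(-283355 + 213339) = (123250 - 170936)/(-283355 + 213339) = -47686/(-70016) = -47686*(-1/70016) = 23843/35008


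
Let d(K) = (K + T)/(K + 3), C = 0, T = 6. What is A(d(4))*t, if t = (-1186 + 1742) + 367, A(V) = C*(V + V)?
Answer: 0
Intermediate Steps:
d(K) = (6 + K)/(3 + K) (d(K) = (K + 6)/(K + 3) = (6 + K)/(3 + K))
A(V) = 0 (A(V) = 0*(V + V) = 0*(2*V) = 0)
t = 923 (t = 556 + 367 = 923)
A(d(4))*t = 0*923 = 0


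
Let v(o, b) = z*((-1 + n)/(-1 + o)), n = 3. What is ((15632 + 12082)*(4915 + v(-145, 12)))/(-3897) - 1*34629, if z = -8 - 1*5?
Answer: -6598432487/94827 ≈ -69584.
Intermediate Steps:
z = -13 (z = -8 - 5 = -13)
v(o, b) = -26/(-1 + o) (v(o, b) = -13*(-1 + 3)/(-1 + o) = -26/(-1 + o))
((15632 + 12082)*(4915 + v(-145, 12)))/(-3897) - 1*34629 = ((15632 + 12082)*(4915 - 26/(-1 - 145)))/(-3897) - 1*34629 = (27714*(4915 - 26/(-146)))*(-1/3897) - 34629 = (27714*(4915 - 26*(-1/146)))*(-1/3897) - 34629 = (27714*(4915 + 13/73))*(-1/3897) - 34629 = (27714*(358808/73))*(-1/3897) - 34629 = (9944004912/73)*(-1/3897) - 34629 = -3314668304/94827 - 34629 = -6598432487/94827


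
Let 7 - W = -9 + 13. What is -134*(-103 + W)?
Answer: 13400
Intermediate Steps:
W = 3 (W = 7 - (-9 + 13) = 7 - 1*4 = 7 - 4 = 3)
-134*(-103 + W) = -134*(-103 + 3) = -134*(-100) = 13400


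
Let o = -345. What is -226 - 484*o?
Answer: 166754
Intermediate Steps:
-226 - 484*o = -226 - 484*(-345) = -226 + 166980 = 166754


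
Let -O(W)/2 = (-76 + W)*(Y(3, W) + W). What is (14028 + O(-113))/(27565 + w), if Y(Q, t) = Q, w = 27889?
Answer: -1968/3961 ≈ -0.49684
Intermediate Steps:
O(W) = -2*(-76 + W)*(3 + W)
(14028 + O(-113))/(27565 + w) = (14028 + (456 - 2*(-113)² + 146*(-113)))/(27565 + 27889) = (14028 + (456 - 2*12769 - 16498))/55454 = (14028 + (456 - 25538 - 16498))*(1/55454) = (14028 - 41580)*(1/55454) = -27552*1/55454 = -1968/3961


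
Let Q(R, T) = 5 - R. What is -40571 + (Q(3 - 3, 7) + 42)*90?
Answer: -36341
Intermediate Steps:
-40571 + (Q(3 - 3, 7) + 42)*90 = -40571 + ((5 - (3 - 3)) + 42)*90 = -40571 + ((5 - 1*0) + 42)*90 = -40571 + ((5 + 0) + 42)*90 = -40571 + (5 + 42)*90 = -40571 + 47*90 = -40571 + 4230 = -36341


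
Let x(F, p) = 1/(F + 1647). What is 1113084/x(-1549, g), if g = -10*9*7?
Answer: 109082232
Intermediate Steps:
g = -630 (g = -90*7 = -630)
x(F, p) = 1/(1647 + F)
1113084/x(-1549, g) = 1113084/(1/(1647 - 1549)) = 1113084/(1/98) = 1113084*98 = 109082232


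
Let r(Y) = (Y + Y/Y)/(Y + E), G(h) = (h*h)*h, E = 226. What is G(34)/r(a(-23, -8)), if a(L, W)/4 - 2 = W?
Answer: -7939408/23 ≈ -3.4519e+5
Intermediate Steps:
G(h) = h**3 (G(h) = h**2*h = h**3)
a(L, W) = 8 + 4*W
r(Y) = (1 + Y)/(226 + Y) (r(Y) = (Y + Y/Y)/(Y + 226) = (Y + 1)/(226 + Y) = (1 + Y)/(226 + Y))
G(34)/r(a(-23, -8)) = 34**3/(((1 + (8 + 4*(-8)))/(226 + (8 + 4*(-8))))) = 39304/(((1 + (8 - 32))/(226 + (8 - 32)))) = 39304/(((1 - 24)/(226 - 24))) = 39304/((-23/202)) = 39304/(((1/202)*(-23))) = 39304/(-23/202) = 39304*(-202/23) = -7939408/23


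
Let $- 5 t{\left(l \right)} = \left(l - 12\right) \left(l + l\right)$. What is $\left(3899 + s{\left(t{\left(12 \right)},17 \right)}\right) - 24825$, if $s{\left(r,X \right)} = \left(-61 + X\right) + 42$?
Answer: $-20928$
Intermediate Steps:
$t{\left(l \right)} = - \frac{2 l \left(-12 + l\right)}{5}$ ($t{\left(l \right)} = - \frac{\left(l - 12\right) \left(l + l\right)}{5} = - \frac{\left(-12 + l\right) 2 l}{5} = - \frac{2 l \left(-12 + l\right)}{5}$)
$s{\left(r,X \right)} = -19 + X$
$\left(3899 + s{\left(t{\left(12 \right)},17 \right)}\right) - 24825 = \left(3899 + \left(-19 + 17\right)\right) - 24825 = \left(3899 - 2\right) - 24825 = 3897 - 24825 = -20928$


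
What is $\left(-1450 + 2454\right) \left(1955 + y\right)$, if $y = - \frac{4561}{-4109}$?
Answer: $\frac{8069806624}{4109} \approx 1.9639 \cdot 10^{6}$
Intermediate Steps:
$y = \frac{4561}{4109}$ ($y = \left(-4561\right) \left(- \frac{1}{4109}\right) = \frac{4561}{4109} \approx 1.11$)
$\left(-1450 + 2454\right) \left(1955 + y\right) = \left(-1450 + 2454\right) \left(1955 + \frac{4561}{4109}\right) = 1004 \cdot \frac{8037656}{4109} = \frac{8069806624}{4109}$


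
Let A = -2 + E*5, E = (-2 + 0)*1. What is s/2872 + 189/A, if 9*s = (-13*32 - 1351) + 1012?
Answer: -407861/25848 ≈ -15.779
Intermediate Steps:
E = -2 (E = -2*1 = -2)
s = -755/9 (s = ((-13*32 - 1351) + 1012)/9 = ((-416 - 1351) + 1012)/9 = (-1767 + 1012)/9 = (1/9)*(-755) = -755/9 ≈ -83.889)
A = -12 (A = -2 - 2*5 = -2 - 10 = -12)
s/2872 + 189/A = -755/9/2872 + 189/(-12) = -755/9*1/2872 + 189*(-1/12) = -755/25848 - 63/4 = -407861/25848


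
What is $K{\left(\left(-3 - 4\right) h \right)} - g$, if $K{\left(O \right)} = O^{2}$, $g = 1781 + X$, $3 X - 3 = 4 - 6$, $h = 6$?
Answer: $- \frac{52}{3} \approx -17.333$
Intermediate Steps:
$X = \frac{1}{3}$ ($X = 1 + \frac{4 - 6}{3} = 1 + \frac{1}{3} \left(-2\right) = 1 - \frac{2}{3} = \frac{1}{3} \approx 0.33333$)
$g = \frac{5344}{3}$ ($g = 1781 + \frac{1}{3} = \frac{5344}{3} \approx 1781.3$)
$K{\left(\left(-3 - 4\right) h \right)} - g = \left(\left(-3 - 4\right) 6\right)^{2} - \frac{5344}{3} = \left(\left(-7\right) 6\right)^{2} - \frac{5344}{3} = \left(-42\right)^{2} - \frac{5344}{3} = 1764 - \frac{5344}{3} = - \frac{52}{3}$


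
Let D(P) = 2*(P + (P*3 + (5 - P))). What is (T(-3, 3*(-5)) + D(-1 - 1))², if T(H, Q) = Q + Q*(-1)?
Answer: 4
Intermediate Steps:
T(H, Q) = 0 (T(H, Q) = Q - Q = 0)
D(P) = 10 + 6*P (D(P) = 2*(P + (3*P + (5 - P))) = 2*(P + (5 + 2*P)) = 2*(5 + 3*P) = 10 + 6*P)
(T(-3, 3*(-5)) + D(-1 - 1))² = (0 + (10 + 6*(-1 - 1)))² = (0 + (10 + 6*(-2)))² = (0 + (10 - 12))² = (0 - 2)² = (-2)² = 4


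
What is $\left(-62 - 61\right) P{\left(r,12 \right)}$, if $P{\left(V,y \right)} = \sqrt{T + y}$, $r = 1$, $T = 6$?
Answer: $- 369 \sqrt{2} \approx -521.84$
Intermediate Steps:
$P{\left(V,y \right)} = \sqrt{6 + y}$
$\left(-62 - 61\right) P{\left(r,12 \right)} = \left(-62 - 61\right) \sqrt{6 + 12} = - 123 \sqrt{18} = - 123 \cdot 3 \sqrt{2} = - 369 \sqrt{2}$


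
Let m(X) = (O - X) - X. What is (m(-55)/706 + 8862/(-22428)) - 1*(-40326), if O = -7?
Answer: 3800742335/94251 ≈ 40326.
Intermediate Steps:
m(X) = -7 - 2*X (m(X) = (-7 - X) - X = -7 - 2*X)
(m(-55)/706 + 8862/(-22428)) - 1*(-40326) = ((-7 - 2*(-55))/706 + 8862/(-22428)) - 1*(-40326) = ((-7 + 110)*(1/706) + 8862*(-1/22428)) + 40326 = (103*(1/706) - 211/534) + 40326 = (103/706 - 211/534) + 40326 = -23491/94251 + 40326 = 3800742335/94251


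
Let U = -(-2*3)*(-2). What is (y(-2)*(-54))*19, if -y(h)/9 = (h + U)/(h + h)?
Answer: 32319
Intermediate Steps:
U = -12 (U = -(-6)*(-2) = -1*12 = -12)
y(h) = -9*(-12 + h)/(2*h) (y(h) = -9*(h - 12)/(h + h) = -9*(-12 + h)/(2*h))
(y(-2)*(-54))*19 = ((-9/2 + 54/(-2))*(-54))*19 = ((-9/2 + 54*(-½))*(-54))*19 = ((-9/2 - 27)*(-54))*19 = -63/2*(-54)*19 = 1701*19 = 32319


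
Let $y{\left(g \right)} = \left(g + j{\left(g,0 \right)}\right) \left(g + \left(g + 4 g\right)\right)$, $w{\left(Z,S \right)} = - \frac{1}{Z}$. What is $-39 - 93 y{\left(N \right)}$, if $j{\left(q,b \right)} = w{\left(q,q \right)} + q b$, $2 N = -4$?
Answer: $-1713$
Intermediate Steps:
$N = -2$ ($N = \frac{1}{2} \left(-4\right) = -2$)
$j{\left(q,b \right)} = - \frac{1}{q} + b q$ ($j{\left(q,b \right)} = - \frac{1}{q} + q b = - \frac{1}{q} + b q$)
$y{\left(g \right)} = 6 g \left(g - \frac{1}{g}\right)$ ($y{\left(g \right)} = \left(g + \left(- \frac{1}{g} + 0 g\right)\right) \left(g + \left(g + 4 g\right)\right) = \left(g + \left(- \frac{1}{g} + 0\right)\right) \left(g + 5 g\right) = \left(g - \frac{1}{g}\right) 6 g = 6 g \left(g - \frac{1}{g}\right)$)
$-39 - 93 y{\left(N \right)} = -39 - 93 \left(-6 + 6 \left(-2\right)^{2}\right) = -39 - 93 \left(-6 + 6 \cdot 4\right) = -39 - 93 \left(-6 + 24\right) = -39 - 1674 = -1713$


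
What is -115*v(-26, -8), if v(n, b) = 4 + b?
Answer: 460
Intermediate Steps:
-115*v(-26, -8) = -115*(4 - 8) = -115*(-4) = 460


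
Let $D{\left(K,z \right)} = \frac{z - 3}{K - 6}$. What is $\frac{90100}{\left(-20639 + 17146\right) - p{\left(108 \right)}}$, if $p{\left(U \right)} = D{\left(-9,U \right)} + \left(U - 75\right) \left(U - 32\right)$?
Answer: $- \frac{45050}{2997} \approx -15.032$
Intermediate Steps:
$D{\left(K,z \right)} = \frac{-3 + z}{-6 + K}$
$p{\left(U \right)} = \frac{1}{5} - \frac{U}{15} + \left(-75 + U\right) \left(-32 + U\right)$ ($p{\left(U \right)} = \frac{-3 + U}{-6 - 9} + \left(U - 75\right) \left(U - 32\right) = \frac{-3 + U}{-15} + \left(-75 + U\right) \left(-32 + U\right) = - \frac{-3 + U}{15} + \left(-75 + U\right) \left(-32 + U\right) = \left(\frac{1}{5} - \frac{U}{15}\right) + \left(-75 + U\right) \left(-32 + U\right) = \frac{1}{5} - \frac{U}{15} + \left(-75 + U\right) \left(-32 + U\right)$)
$\frac{90100}{\left(-20639 + 17146\right) - p{\left(108 \right)}} = \frac{90100}{\left(-20639 + 17146\right) - \left(\frac{12001}{5} + 108^{2} - \frac{57816}{5}\right)} = \frac{90100}{-3493 - \left(\frac{12001}{5} + 11664 - \frac{57816}{5}\right)} = \frac{90100}{-3493 - 2501} = \frac{90100}{-5994} = 90100 \left(- \frac{1}{5994}\right) = - \frac{45050}{2997}$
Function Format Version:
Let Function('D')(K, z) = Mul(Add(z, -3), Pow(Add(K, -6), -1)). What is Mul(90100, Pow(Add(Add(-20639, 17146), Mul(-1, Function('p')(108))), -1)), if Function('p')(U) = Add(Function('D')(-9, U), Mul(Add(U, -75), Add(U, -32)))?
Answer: Rational(-45050, 2997) ≈ -15.032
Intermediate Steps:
Function('D')(K, z) = Mul(Pow(Add(-6, K), -1), Add(-3, z)) (Function('D')(K, z) = Mul(Add(-3, z), Pow(Add(-6, K), -1)) = Mul(Pow(Add(-6, K), -1), Add(-3, z)))
Function('p')(U) = Add(Rational(1, 5), Mul(Rational(-1, 15), U), Mul(Add(-75, U), Add(-32, U))) (Function('p')(U) = Add(Mul(Pow(Add(-6, -9), -1), Add(-3, U)), Mul(Add(U, -75), Add(U, -32))) = Add(Mul(Pow(-15, -1), Add(-3, U)), Mul(Add(-75, U), Add(-32, U))) = Add(Mul(Rational(-1, 15), Add(-3, U)), Mul(Add(-75, U), Add(-32, U))) = Add(Add(Rational(1, 5), Mul(Rational(-1, 15), U)), Mul(Add(-75, U), Add(-32, U))) = Add(Rational(1, 5), Mul(Rational(-1, 15), U), Mul(Add(-75, U), Add(-32, U))))
Mul(90100, Pow(Add(Add(-20639, 17146), Mul(-1, Function('p')(108))), -1)) = Mul(90100, Pow(Add(Add(-20639, 17146), Mul(-1, Add(Rational(12001, 5), Pow(108, 2), Mul(Rational(-1606, 15), 108)))), -1)) = Mul(90100, Pow(Add(-3493, Mul(-1, Add(Rational(12001, 5), 11664, Rational(-57816, 5)))), -1)) = Mul(90100, Pow(Add(-3493, Mul(-1, 2501)), -1)) = Mul(90100, Pow(Add(-3493, -2501), -1)) = Mul(90100, Pow(-5994, -1)) = Mul(90100, Rational(-1, 5994)) = Rational(-45050, 2997)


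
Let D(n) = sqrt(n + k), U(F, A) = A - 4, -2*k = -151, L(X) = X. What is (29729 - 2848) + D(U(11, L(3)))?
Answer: 26881 + sqrt(298)/2 ≈ 26890.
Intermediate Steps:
k = 151/2 (k = -1/2*(-151) = 151/2 ≈ 75.500)
U(F, A) = -4 + A
D(n) = sqrt(151/2 + n) (D(n) = sqrt(n + 151/2) = sqrt(151/2 + n))
(29729 - 2848) + D(U(11, L(3))) = (29729 - 2848) + sqrt(302 + 4*(-4 + 3))/2 = 26881 + sqrt(302 + 4*(-1))/2 = 26881 + sqrt(302 - 4)/2 = 26881 + sqrt(298)/2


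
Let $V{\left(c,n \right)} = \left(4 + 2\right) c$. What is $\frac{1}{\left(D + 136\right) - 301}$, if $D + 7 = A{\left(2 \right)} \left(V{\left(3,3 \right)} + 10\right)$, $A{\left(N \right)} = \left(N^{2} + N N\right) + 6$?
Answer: $\frac{1}{220} \approx 0.0045455$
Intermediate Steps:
$V{\left(c,n \right)} = 6 c$
$A{\left(N \right)} = 6 + 2 N^{2}$ ($A{\left(N \right)} = \left(N^{2} + N^{2}\right) + 6 = 2 N^{2} + 6 = 6 + 2 N^{2}$)
$D = 385$ ($D = -7 + \left(6 + 2 \cdot 2^{2}\right) \left(6 \cdot 3 + 10\right) = -7 + \left(6 + 2 \cdot 4\right) \left(18 + 10\right) = -7 + \left(6 + 8\right) 28 = -7 + 14 \cdot 28 = -7 + 392 = 385$)
$\frac{1}{\left(D + 136\right) - 301} = \frac{1}{\left(385 + 136\right) - 301} = \frac{1}{521 - 301} = \frac{1}{220}$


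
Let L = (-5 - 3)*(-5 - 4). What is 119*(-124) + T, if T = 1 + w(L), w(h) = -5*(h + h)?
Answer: -15475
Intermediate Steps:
L = 72 (L = -8*(-9) = 72)
w(h) = -10*h
T = -719 (T = 1 - 10*72 = 1 - 720 = -719)
119*(-124) + T = 119*(-124) - 719 = -14756 - 719 = -15475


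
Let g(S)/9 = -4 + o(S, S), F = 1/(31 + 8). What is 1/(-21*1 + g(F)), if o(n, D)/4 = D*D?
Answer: -169/9629 ≈ -0.017551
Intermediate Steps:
o(n, D) = 4*D² (o(n, D) = 4*(D*D) = 4*D²)
F = 1/39 ≈ 0.025641
g(S) = -36 + 36*S² (g(S) = 9*(-4 + 4*S²) = -36 + 36*S²)
1/(-21*1 + g(F)) = 1/(-21*1 + (-36 + 36*(1/39)²)) = 1/(-21 + (-36 + 36*(1/1521))) = 1/(-21 + (-36 + 4/169)) = 1/(-21 - 6080/169) = 1/(-9629/169) = -169/9629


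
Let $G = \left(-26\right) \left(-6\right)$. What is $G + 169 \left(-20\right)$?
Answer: $-3224$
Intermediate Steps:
$G = 156$
$G + 169 \left(-20\right) = 156 + 169 \left(-20\right) = 156 - 3380 = -3224$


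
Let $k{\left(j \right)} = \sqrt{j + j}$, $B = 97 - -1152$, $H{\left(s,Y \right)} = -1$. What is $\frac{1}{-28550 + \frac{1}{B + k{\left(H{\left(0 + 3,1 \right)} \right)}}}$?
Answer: $\frac{- \sqrt{2} + 1249 i}{- 35658949 i + 28550 \sqrt{2}} \approx -3.5026 \cdot 10^{-5} + 1.1102 \cdot 10^{-15} i$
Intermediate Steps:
$B = 1249$ ($B = 97 + 1152 = 1249$)
$k{\left(j \right)} = \sqrt{2} \sqrt{j}$ ($k{\left(j \right)} = \sqrt{2 j} = \sqrt{2} \sqrt{j}$)
$\frac{1}{-28550 + \frac{1}{B + k{\left(H{\left(0 + 3,1 \right)} \right)}}} = \frac{1}{-28550 + \frac{1}{1249 + \sqrt{2} \sqrt{-1}}} = \frac{1}{-28550 + \frac{1}{1249 + \sqrt{2} i}} = \frac{1}{-28550 + \frac{1}{1249 + i \sqrt{2}}}$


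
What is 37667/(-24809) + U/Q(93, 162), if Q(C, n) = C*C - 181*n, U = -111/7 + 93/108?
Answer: -196136099321/129244867164 ≈ -1.5176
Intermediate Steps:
U = -3779/252 (U = -111*⅐ + 93*(1/108) = -111/7 + 31/36 = -3779/252 ≈ -14.996)
Q(C, n) = C² - 181*n
37667/(-24809) + U/Q(93, 162) = 37667/(-24809) - 3779/(252*(93² - 181*162)) = 37667*(-1/24809) - 3779/(252*(8649 - 29322)) = -37667/24809 - 3779/252/(-20673) = -37667/24809 - 3779/252*(-1/20673) = -37667/24809 + 3779/5209596 = -196136099321/129244867164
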